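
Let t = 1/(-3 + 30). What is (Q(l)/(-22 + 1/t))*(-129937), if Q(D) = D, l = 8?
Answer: -1039496/5 ≈ -2.0790e+5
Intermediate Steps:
t = 1/27 ≈ 0.037037
(Q(l)/(-22 + 1/t))*(-129937) = (8/(-22 + 1/(1/27)))*(-129937) = (8/(-22 + 27))*(-129937) = (8/5)*(-129937) = -1039496/5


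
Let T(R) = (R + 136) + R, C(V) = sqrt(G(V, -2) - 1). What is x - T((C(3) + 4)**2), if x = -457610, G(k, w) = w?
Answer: -457772 - 16*I*sqrt(3) ≈ -4.5777e+5 - 27.713*I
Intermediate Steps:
C(V) = I*sqrt(3) (C(V) = sqrt(-2 - 1) = sqrt(-3) = I*sqrt(3))
T(R) = 136 + 2*R (T(R) = (136 + R) + R = 136 + 2*R)
x - T((C(3) + 4)**2) = -457610 - (136 + 2*(I*sqrt(3) + 4)**2) = -457610 - (136 + 2*(4 + I*sqrt(3))**2) = -457610 + (-136 - 2*(4 + I*sqrt(3))**2) = -457746 - 2*(4 + I*sqrt(3))**2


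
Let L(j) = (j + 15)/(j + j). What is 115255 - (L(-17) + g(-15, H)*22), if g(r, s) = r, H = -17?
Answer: 1964944/17 ≈ 1.1559e+5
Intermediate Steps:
L(j) = (15 + j)/(2*j) (L(j) = (15 + j)/((2*j)) = (15 + j)*(1/(2*j)) = (15 + j)/(2*j))
115255 - (L(-17) + g(-15, H)*22) = 115255 - ((1/2)*(15 - 17)/(-17) - 15*22) = 115255 - ((1/2)*(-1/17)*(-2) - 330) = 115255 - (1/17 - 330) = 115255 - 1*(-5609/17) = 115255 + 5609/17 = 1964944/17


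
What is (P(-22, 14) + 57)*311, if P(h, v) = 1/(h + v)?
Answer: 141505/8 ≈ 17688.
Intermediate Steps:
(P(-22, 14) + 57)*311 = (1/(-22 + 14) + 57)*311 = (1/(-8) + 57)*311 = (-⅛ + 57)*311 = (455/8)*311 = 141505/8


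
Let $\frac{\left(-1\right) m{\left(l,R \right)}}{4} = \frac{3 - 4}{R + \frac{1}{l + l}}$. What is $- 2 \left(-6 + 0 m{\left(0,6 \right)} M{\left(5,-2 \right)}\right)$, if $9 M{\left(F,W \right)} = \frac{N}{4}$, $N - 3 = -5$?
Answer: $12$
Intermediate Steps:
$N = -2$ ($N = 3 - 5 = -2$)
$m{\left(l,R \right)} = \frac{4}{R + \frac{1}{2 l}}$ ($m{\left(l,R \right)} = - 4 \frac{3 - 4}{R + \frac{1}{l + l}} = - 4 \left(- \frac{1}{R + \frac{1}{2 l}}\right) = \frac{4}{R + \frac{1}{2 l}}$)
$M{\left(F,W \right)} = - \frac{1}{18}$ ($M{\left(F,W \right)} = \frac{\left(-2\right) \frac{1}{4}}{9} = \frac{1}{9} \left(- \frac{1}{2}\right) = - \frac{1}{18}$)
$- 2 \left(-6 + 0 m{\left(0,6 \right)} M{\left(5,-2 \right)}\right) = - 2 \left(-6 + 0 \cdot 8 \cdot 0 \frac{1}{1 + 2 \cdot 6 \cdot 0} \left(- \frac{1}{18}\right)\right) = - 2 \left(-6 + 0 \cdot 8 \cdot 0 \frac{1}{1 + 0} \left(- \frac{1}{18}\right)\right) = - 2 \left(-6 + 0 \cdot 8 \cdot 0 \cdot 1^{-1} \left(- \frac{1}{18}\right)\right) = - 2 \left(-6 + 0 \cdot 8 \cdot 0 \cdot 1 \left(- \frac{1}{18}\right)\right) = - 2 \left(-6 + 0 \cdot 0 \left(- \frac{1}{18}\right)\right) = - 2 \left(-6 + 0 \left(- \frac{1}{18}\right)\right) = - 2 \left(-6 + 0\right) = \left(-2\right) \left(-6\right) = 12$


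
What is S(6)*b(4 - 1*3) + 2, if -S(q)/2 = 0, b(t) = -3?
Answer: 2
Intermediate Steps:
S(q) = 0 (S(q) = -2*0 = 0)
S(6)*b(4 - 1*3) + 2 = 0*(-3) + 2 = 0 + 2 = 2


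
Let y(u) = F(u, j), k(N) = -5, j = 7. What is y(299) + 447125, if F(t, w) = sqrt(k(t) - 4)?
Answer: 447125 + 3*I ≈ 4.4713e+5 + 3.0*I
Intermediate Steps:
F(t, w) = 3*I (F(t, w) = sqrt(-5 - 4) = sqrt(-9) = 3*I)
y(u) = 3*I
y(299) + 447125 = 3*I + 447125 = 447125 + 3*I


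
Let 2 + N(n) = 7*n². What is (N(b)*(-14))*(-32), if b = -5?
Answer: 77504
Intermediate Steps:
N(n) = -2 + 7*n²
(N(b)*(-14))*(-32) = ((-2 + 7*(-5)²)*(-14))*(-32) = ((-2 + 7*25)*(-14))*(-32) = ((-2 + 175)*(-14))*(-32) = (173*(-14))*(-32) = -2422*(-32) = 77504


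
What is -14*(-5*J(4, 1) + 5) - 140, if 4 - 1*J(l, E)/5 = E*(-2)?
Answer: 1890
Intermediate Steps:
J(l, E) = 20 + 10*E (J(l, E) = 20 - 5*E*(-2) = 20 - (-10)*E = 20 + 10*E)
-14*(-5*J(4, 1) + 5) - 140 = -14*(-5*(20 + 10*1) + 5) - 140 = -14*(-5*(20 + 10) + 5) - 140 = -14*(-5*30 + 5) - 140 = -14*(-150 + 5) - 140 = -14*(-145) - 140 = 2030 - 140 = 1890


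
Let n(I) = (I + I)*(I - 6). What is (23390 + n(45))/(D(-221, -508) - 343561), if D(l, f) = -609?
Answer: -2690/34417 ≈ -0.078159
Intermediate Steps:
n(I) = 2*I*(-6 + I) (n(I) = (2*I)*(-6 + I) = 2*I*(-6 + I))
(23390 + n(45))/(D(-221, -508) - 343561) = (23390 + 2*45*(-6 + 45))/(-609 - 343561) = (23390 + 2*45*39)/(-344170) = (23390 + 3510)*(-1/344170) = 26900*(-1/344170) = -2690/34417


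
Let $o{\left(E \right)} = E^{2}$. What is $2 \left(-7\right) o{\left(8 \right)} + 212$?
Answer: $-684$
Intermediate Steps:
$2 \left(-7\right) o{\left(8 \right)} + 212 = 2 \left(-7\right) 8^{2} + 212 = \left(-14\right) 64 + 212 = -896 + 212 = -684$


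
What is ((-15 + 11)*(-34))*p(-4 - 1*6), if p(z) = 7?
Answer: 952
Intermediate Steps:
((-15 + 11)*(-34))*p(-4 - 1*6) = ((-15 + 11)*(-34))*7 = -4*(-34)*7 = 136*7 = 952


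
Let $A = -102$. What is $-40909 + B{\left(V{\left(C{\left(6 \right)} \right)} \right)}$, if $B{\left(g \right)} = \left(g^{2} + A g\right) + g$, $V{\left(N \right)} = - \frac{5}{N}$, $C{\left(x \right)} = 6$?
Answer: $- \frac{1469669}{36} \approx -40824.0$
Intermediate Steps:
$B{\left(g \right)} = g^{2} - 101 g$ ($B{\left(g \right)} = \left(g^{2} - 102 g\right) + g = g^{2} - 101 g$)
$-40909 + B{\left(V{\left(C{\left(6 \right)} \right)} \right)} = -40909 + - \frac{5}{6} \left(-101 - \frac{5}{6}\right) = -40909 + \left(-5\right) \frac{1}{6} \left(-101 - \frac{5}{6}\right) = -40909 - \frac{5 \left(-101 - \frac{5}{6}\right)}{6} = -40909 - - \frac{3055}{36} = -40909 + \frac{3055}{36} = - \frac{1469669}{36}$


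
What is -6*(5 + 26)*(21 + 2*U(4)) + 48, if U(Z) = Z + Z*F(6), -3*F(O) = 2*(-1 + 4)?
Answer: -2370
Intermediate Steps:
F(O) = -2 (F(O) = -2*(-1 + 4)/3 = -2*3/3 = -1/3*6 = -2)
U(Z) = -Z (U(Z) = Z + Z*(-2) = Z - 2*Z = -Z)
-6*(5 + 26)*(21 + 2*U(4)) + 48 = -6*(5 + 26)*(21 + 2*(-1*4)) + 48 = -186*(21 + 2*(-4)) + 48 = -186*(21 - 8) + 48 = -186*13 + 48 = -6*403 + 48 = -2418 + 48 = -2370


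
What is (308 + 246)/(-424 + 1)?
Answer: -554/423 ≈ -1.3097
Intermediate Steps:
(308 + 246)/(-424 + 1) = 554/(-423) = 554*(-1/423) = -554/423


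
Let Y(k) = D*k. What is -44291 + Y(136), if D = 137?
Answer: -25659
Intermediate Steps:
Y(k) = 137*k
-44291 + Y(136) = -44291 + 137*136 = -44291 + 18632 = -25659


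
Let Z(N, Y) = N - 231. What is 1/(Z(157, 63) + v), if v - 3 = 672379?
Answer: 1/672308 ≈ 1.4874e-6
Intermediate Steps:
Z(N, Y) = -231 + N
v = 672382 (v = 3 + 672379 = 672382)
1/(Z(157, 63) + v) = 1/((-231 + 157) + 672382) = 1/(-74 + 672382) = 1/672308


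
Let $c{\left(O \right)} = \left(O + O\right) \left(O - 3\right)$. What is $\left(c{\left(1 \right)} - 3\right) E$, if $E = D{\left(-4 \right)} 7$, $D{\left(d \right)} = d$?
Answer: $196$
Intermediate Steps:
$c{\left(O \right)} = 2 O \left(-3 + O\right)$
$E = -28$ ($E = \left(-4\right) 7 = -28$)
$\left(c{\left(1 \right)} - 3\right) E = \left(2 \cdot 1 \left(-3 + 1\right) - 3\right) \left(-28\right) = \left(2 \cdot 1 \left(-2\right) - 3\right) \left(-28\right) = \left(-4 - 3\right) \left(-28\right) = \left(-7\right) \left(-28\right) = 196$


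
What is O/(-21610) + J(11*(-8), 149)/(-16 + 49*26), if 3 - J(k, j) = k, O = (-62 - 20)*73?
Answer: 4748449/13592690 ≈ 0.34934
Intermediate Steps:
O = -5986 (O = -82*73 = -5986)
J(k, j) = 3 - k
O/(-21610) + J(11*(-8), 149)/(-16 + 49*26) = -5986/(-21610) + (3 - 11*(-8))/(-16 + 49*26) = -5986*(-1/21610) + (3 - 1*(-88))/(-16 + 1274) = 2993/10805 + (3 + 88)/1258 = 2993/10805 + 91*(1/1258) = 2993/10805 + 91/1258 = 4748449/13592690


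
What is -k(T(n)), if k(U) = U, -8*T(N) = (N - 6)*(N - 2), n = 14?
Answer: 12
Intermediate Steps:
T(N) = -(-6 + N)*(-2 + N)/8 (T(N) = -(N - 6)*(N - 2)/8 = -(-6 + N)*(-2 + N)/8)
-k(T(n)) = -(-3/2 + 14 - ⅛*14²) = -(-3/2 + 14 - ⅛*196) = -(-3/2 + 14 - 49/2) = -1*(-12) = 12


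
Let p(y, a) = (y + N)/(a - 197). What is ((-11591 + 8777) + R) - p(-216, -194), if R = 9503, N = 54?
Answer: 2615237/391 ≈ 6688.6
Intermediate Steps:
p(y, a) = (54 + y)/(-197 + a) (p(y, a) = (y + 54)/(a - 197) = (54 + y)/(-197 + a))
((-11591 + 8777) + R) - p(-216, -194) = ((-11591 + 8777) + 9503) - (54 - 216)/(-197 - 194) = (-2814 + 9503) - (-162)/(-391) = 6689 - (-1)*(-162)/391 = 6689 - 1*162/391 = 6689 - 162/391 = 2615237/391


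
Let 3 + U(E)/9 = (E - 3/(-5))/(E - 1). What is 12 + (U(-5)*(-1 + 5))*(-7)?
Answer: 2916/5 ≈ 583.20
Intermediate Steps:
U(E) = -27 + 9*(⅗ + E)/(-1 + E) (U(E) = -27 + 9*((E - 3/(-5))/(E - 1)) = -27 + 9*((E - 3*(-⅕))/(-1 + E)) = -27 + 9*((E + ⅗)/(-1 + E)) = -27 + 9*((⅗ + E)/(-1 + E)) = -27 + 9*(⅗ + E)/(-1 + E))
12 + (U(-5)*(-1 + 5))*(-7) = 12 + ((18*(9 - 5*(-5))/(5*(-1 - 5)))*(-1 + 5))*(-7) = 12 + (((18/5)*(9 + 25)/(-6))*4)*(-7) = 12 + (((18/5)*(-⅙)*34)*4)*(-7) = 12 - 102/5*4*(-7) = 12 - 408/5*(-7) = 12 + 2856/5 = 2916/5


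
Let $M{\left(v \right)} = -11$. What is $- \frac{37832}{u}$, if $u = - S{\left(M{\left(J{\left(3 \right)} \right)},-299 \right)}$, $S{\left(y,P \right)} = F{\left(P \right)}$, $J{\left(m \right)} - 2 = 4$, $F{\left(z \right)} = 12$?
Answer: $\frac{9458}{3} \approx 3152.7$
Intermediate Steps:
$J{\left(m \right)} = 6$ ($J{\left(m \right)} = 2 + 4 = 6$)
$S{\left(y,P \right)} = 12$
$u = -12$ ($u = \left(-1\right) 12 = -12$)
$- \frac{37832}{u} = - \frac{37832}{-12} = \left(-37832\right) \left(- \frac{1}{12}\right) = \frac{9458}{3}$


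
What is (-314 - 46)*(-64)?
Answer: 23040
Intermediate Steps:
(-314 - 46)*(-64) = -360*(-64) = 23040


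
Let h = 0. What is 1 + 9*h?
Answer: 1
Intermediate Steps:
1 + 9*h = 1 + 9*0 = 1 + 0 = 1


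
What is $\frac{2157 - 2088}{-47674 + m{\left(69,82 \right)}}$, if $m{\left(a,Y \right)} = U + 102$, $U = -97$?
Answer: $- \frac{69}{47669} \approx -0.0014475$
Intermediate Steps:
$m{\left(a,Y \right)} = 5$ ($m{\left(a,Y \right)} = -97 + 102 = 5$)
$\frac{2157 - 2088}{-47674 + m{\left(69,82 \right)}} = \frac{2157 - 2088}{-47674 + 5} = \frac{69}{-47669} = 69 \left(- \frac{1}{47669}\right) = - \frac{69}{47669}$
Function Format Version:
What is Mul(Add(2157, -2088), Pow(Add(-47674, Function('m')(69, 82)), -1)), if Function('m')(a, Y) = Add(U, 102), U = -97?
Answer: Rational(-69, 47669) ≈ -0.0014475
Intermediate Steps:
Function('m')(a, Y) = 5 (Function('m')(a, Y) = Add(-97, 102) = 5)
Mul(Add(2157, -2088), Pow(Add(-47674, Function('m')(69, 82)), -1)) = Mul(Add(2157, -2088), Pow(Add(-47674, 5), -1)) = Mul(69, Pow(-47669, -1)) = Mul(69, Rational(-1, 47669)) = Rational(-69, 47669)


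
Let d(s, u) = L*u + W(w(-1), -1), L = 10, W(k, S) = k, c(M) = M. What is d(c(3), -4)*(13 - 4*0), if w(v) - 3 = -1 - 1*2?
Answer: -520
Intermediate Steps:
w(v) = 0 (w(v) = 3 + (-1 - 1*2) = 3 + (-1 - 2) = 3 - 3 = 0)
d(s, u) = 10*u (d(s, u) = 10*u + 0 = 10*u)
d(c(3), -4)*(13 - 4*0) = (10*(-4))*(13 - 4*0) = -40*(13 + 0) = -40*13 = -520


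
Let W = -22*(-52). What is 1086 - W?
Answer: -58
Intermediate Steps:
W = 1144
1086 - W = 1086 - 1*1144 = 1086 - 1144 = -58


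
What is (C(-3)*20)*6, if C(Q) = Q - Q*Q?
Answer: -1440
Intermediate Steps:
C(Q) = Q - Q²
(C(-3)*20)*6 = (-3*(1 - 1*(-3))*20)*6 = (-3*(1 + 3)*20)*6 = (-3*4*20)*6 = -12*20*6 = -240*6 = -1440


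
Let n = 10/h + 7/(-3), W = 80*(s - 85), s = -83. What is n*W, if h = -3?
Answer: 76160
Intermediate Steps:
W = -13440 (W = 80*(-83 - 85) = 80*(-168) = -13440)
n = -17/3 (n = 10/(-3) + 7/(-3) = 10*(-⅓) + 7*(-⅓) = -10/3 - 7/3 = -17/3 ≈ -5.6667)
n*W = -17/3*(-13440) = 76160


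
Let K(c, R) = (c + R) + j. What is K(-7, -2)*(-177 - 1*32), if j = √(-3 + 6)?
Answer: 1881 - 209*√3 ≈ 1519.0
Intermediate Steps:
j = √3 ≈ 1.7320
K(c, R) = R + c + √3 (K(c, R) = (c + R) + √3 = (R + c) + √3 = R + c + √3)
K(-7, -2)*(-177 - 1*32) = (-2 - 7 + √3)*(-177 - 1*32) = (-9 + √3)*(-177 - 32) = (-9 + √3)*(-209) = 1881 - 209*√3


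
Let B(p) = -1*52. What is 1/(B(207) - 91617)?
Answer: -1/91669 ≈ -1.0909e-5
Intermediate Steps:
B(p) = -52
1/(B(207) - 91617) = 1/(-52 - 91617) = 1/(-91669) = -1/91669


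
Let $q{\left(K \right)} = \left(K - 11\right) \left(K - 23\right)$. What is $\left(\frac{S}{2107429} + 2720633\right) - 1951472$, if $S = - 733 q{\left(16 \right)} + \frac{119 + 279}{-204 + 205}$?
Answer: $\frac{1620952223122}{2107429} \approx 7.6916 \cdot 10^{5}$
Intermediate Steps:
$q{\left(K \right)} = \left(-23 + K\right) \left(-11 + K\right)$ ($q{\left(K \right)} = \left(-11 + K\right) \left(-23 + K\right) = \left(-23 + K\right) \left(-11 + K\right)$)
$S = 26053$ ($S = - 733 \left(253 + 16^{2} - 544\right) + \frac{119 + 279}{-204 + 205} = - 733 \left(253 + 256 - 544\right) + \frac{398}{1} = \left(-733\right) \left(-35\right) + 398 \cdot 1 = 25655 + 398 = 26053$)
$\left(\frac{S}{2107429} + 2720633\right) - 1951472 = \left(\frac{26053}{2107429} + 2720633\right) - 1951472 = \frac{5733540908610}{2107429} - 1951472 = \frac{1620952223122}{2107429}$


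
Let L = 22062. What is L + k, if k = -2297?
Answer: 19765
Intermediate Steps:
L + k = 22062 - 2297 = 19765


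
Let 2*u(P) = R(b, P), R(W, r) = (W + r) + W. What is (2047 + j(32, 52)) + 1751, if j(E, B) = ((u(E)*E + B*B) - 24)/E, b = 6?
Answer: 15615/4 ≈ 3903.8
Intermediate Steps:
R(W, r) = r + 2*W
u(P) = 6 + P/2 (u(P) = (P + 2*6)/2 = (P + 12)/2 = (12 + P)/2 = 6 + P/2)
j(E, B) = (-24 + B**2 + E*(6 + E/2))/E (j(E, B) = (((6 + E/2)*E + B*B) - 24)/E = ((E*(6 + E/2) + B**2) - 24)/E = ((B**2 + E*(6 + E/2)) - 24)/E = (-24 + B**2 + E*(6 + E/2))/E)
(2047 + j(32, 52)) + 1751 = (2047 + (-24 + 52**2 + (1/2)*32*(12 + 32))/32) + 1751 = (2047 + (-24 + 2704 + (1/2)*32*44)/32) + 1751 = (2047 + (-24 + 2704 + 704)/32) + 1751 = (2047 + (1/32)*3384) + 1751 = (2047 + 423/4) + 1751 = 8611/4 + 1751 = 15615/4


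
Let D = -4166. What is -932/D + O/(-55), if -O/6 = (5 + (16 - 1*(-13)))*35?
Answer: 2979650/22913 ≈ 130.04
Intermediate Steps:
O = -7140 (O = -6*(5 + (16 - 1*(-13)))*35 = -6*(5 + (16 + 13))*35 = -6*(5 + 29)*35 = -204*35 = -6*1190 = -7140)
-932/D + O/(-55) = -932/(-4166) - 7140/(-55) = -932*(-1/4166) - 7140*(-1/55) = 466/2083 + 1428/11 = 2979650/22913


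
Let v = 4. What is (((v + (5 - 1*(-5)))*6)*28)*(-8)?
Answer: -18816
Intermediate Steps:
(((v + (5 - 1*(-5)))*6)*28)*(-8) = (((4 + (5 - 1*(-5)))*6)*28)*(-8) = (((4 + (5 + 5))*6)*28)*(-8) = (((4 + 10)*6)*28)*(-8) = ((14*6)*28)*(-8) = (84*28)*(-8) = 2352*(-8) = -18816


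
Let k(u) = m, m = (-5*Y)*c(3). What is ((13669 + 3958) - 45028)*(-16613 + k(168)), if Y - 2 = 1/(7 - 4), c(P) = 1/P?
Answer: 4097874352/9 ≈ 4.5532e+8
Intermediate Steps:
Y = 7/3 (Y = 2 + 1/(7 - 4) = 2 + 1/3 = 2 + ⅓ = 7/3 ≈ 2.3333)
m = -35/9 (m = -5*7/3/3 = -35/3*⅓ = -35/9 ≈ -3.8889)
k(u) = -35/9
((13669 + 3958) - 45028)*(-16613 + k(168)) = ((13669 + 3958) - 45028)*(-16613 - 35/9) = (17627 - 45028)*(-149552/9) = -27401*(-149552/9) = 4097874352/9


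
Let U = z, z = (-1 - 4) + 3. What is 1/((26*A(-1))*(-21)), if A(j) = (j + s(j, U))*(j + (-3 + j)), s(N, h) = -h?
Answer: 1/2730 ≈ 0.00036630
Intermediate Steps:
z = -2 (z = -5 + 3 = -2)
U = -2
A(j) = (-3 + 2*j)*(2 + j) (A(j) = (j - 1*(-2))*(j + (-3 + j)) = (j + 2)*(-3 + 2*j) = (2 + j)*(-3 + 2*j) = (-3 + 2*j)*(2 + j))
1/((26*A(-1))*(-21)) = 1/((26*(-6 - 1 + 2*(-1)²))*(-21)) = 1/((26*(-6 - 1 + 2*1))*(-21)) = 1/((26*(-6 - 1 + 2))*(-21)) = 1/((26*(-5))*(-21)) = 1/(-130*(-21)) = 1/2730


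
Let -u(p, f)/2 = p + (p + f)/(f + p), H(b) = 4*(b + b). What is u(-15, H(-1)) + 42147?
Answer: 42175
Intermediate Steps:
H(b) = 8*b (H(b) = 4*(2*b) = 8*b)
u(p, f) = -2 - 2*p (u(p, f) = -2*(p + (p + f)/(f + p)) = -2*(p + (f + p)/(f + p)) = -2*(p + 1) = -2*(1 + p) = -2 - 2*p)
u(-15, H(-1)) + 42147 = (-2 - 2*(-15)) + 42147 = (-2 + 30) + 42147 = 28 + 42147 = 42175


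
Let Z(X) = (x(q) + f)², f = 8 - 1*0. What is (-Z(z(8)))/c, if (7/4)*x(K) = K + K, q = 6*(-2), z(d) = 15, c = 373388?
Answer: -400/4574003 ≈ -8.7451e-5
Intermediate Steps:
q = -12
f = 8 (f = 8 + 0 = 8)
x(K) = 8*K/7 (x(K) = 4*(K + K)/7 = 4*(2*K)/7 = 8*K/7)
Z(X) = 1600/49 (Z(X) = ((8/7)*(-12) + 8)² = (-96/7 + 8)² = (-40/7)² = 1600/49)
(-Z(z(8)))/c = -1*1600/49/373388 = -1600/49*1/373388 = -400/4574003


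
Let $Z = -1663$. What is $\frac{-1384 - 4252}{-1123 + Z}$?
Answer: $\frac{2818}{1393} \approx 2.023$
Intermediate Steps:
$\frac{-1384 - 4252}{-1123 + Z} = \frac{-1384 - 4252}{-1123 - 1663} = - \frac{5636}{-2786} = \left(-5636\right) \left(- \frac{1}{2786}\right) = \frac{2818}{1393}$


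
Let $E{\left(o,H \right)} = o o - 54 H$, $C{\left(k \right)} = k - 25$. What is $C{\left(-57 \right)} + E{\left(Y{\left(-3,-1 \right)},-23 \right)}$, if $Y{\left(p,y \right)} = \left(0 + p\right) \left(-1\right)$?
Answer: $1169$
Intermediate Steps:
$Y{\left(p,y \right)} = - p$ ($Y{\left(p,y \right)} = p \left(-1\right) = - p$)
$C{\left(k \right)} = -25 + k$
$E{\left(o,H \right)} = o^{2} - 54 H$
$C{\left(-57 \right)} + E{\left(Y{\left(-3,-1 \right)},-23 \right)} = \left(-25 - 57\right) + \left(\left(\left(-1\right) \left(-3\right)\right)^{2} - -1242\right) = -82 + \left(3^{2} + 1242\right) = -82 + \left(9 + 1242\right) = -82 + 1251 = 1169$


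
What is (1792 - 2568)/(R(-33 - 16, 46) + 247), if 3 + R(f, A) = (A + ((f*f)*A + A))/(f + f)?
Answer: 38024/43313 ≈ 0.87789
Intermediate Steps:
R(f, A) = -3 + (2*A + A*f²)/(2*f) (R(f, A) = -3 + (A + ((f*f)*A + A))/(f + f) = -3 + (A + (f²*A + A))/((2*f)) = -3 + (A + (A*f² + A))*(1/(2*f)) = -3 + (A + (A + A*f²))*(1/(2*f)) = -3 + (2*A + A*f²)*(1/(2*f)) = -3 + (2*A + A*f²)/(2*f))
(1792 - 2568)/(R(-33 - 16, 46) + 247) = (1792 - 2568)/((-3 + 46/(-33 - 16) + (½)*46*(-33 - 16)) + 247) = -776/((-3 + 46/(-49) + (½)*46*(-49)) + 247) = -776/((-3 + 46*(-1/49) - 1127) + 247) = -776/((-3 - 46/49 - 1127) + 247) = -776/(-55416/49 + 247) = -776/(-43313/49) = -776*(-49/43313) = 38024/43313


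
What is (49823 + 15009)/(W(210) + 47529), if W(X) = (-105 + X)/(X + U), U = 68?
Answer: 18023296/13213167 ≈ 1.3640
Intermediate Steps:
W(X) = (-105 + X)/(68 + X) (W(X) = (-105 + X)/(X + 68) = (-105 + X)/(68 + X))
(49823 + 15009)/(W(210) + 47529) = (49823 + 15009)/((-105 + 210)/(68 + 210) + 47529) = 64832/(105/278 + 47529) = 64832/(13213167/278) = 64832*(278/13213167) = 18023296/13213167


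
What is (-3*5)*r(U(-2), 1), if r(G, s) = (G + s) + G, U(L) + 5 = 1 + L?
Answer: 165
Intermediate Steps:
U(L) = -4 + L (U(L) = -5 + (1 + L) = -4 + L)
r(G, s) = s + 2*G
(-3*5)*r(U(-2), 1) = (-3*5)*(1 + 2*(-4 - 2)) = -15*(1 + 2*(-6)) = -15*(1 - 12) = -15*(-11) = 165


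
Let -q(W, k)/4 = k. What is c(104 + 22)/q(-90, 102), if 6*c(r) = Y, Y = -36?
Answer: 1/68 ≈ 0.014706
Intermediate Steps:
q(W, k) = -4*k
c(r) = -6 (c(r) = (⅙)*(-36) = -6)
c(104 + 22)/q(-90, 102) = -6/((-4*102)) = -6/(-408) = -6*(-1/408) = 1/68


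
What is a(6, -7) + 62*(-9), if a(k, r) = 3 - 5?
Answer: -560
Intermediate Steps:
a(k, r) = -2
a(6, -7) + 62*(-9) = -2 + 62*(-9) = -2 - 558 = -560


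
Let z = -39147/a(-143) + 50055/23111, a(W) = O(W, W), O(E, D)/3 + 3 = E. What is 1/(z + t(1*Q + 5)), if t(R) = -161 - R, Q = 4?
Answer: -3374206/264731551 ≈ -0.012746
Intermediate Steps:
O(E, D) = -9 + 3*E
a(W) = -9 + 3*W
z = 308883469/3374206 (z = -39147/(-9 + 3*(-143)) + 50055/23111 = -39147/(-9 - 429) + 50055*(1/23111) = -39147/(-438) + 50055/23111 = -39147*(-1/438) + 50055/23111 = 13049/146 + 50055/23111 = 308883469/3374206 ≈ 91.543)
1/(z + t(1*Q + 5)) = 1/(308883469/3374206 + (-161 - (1*4 + 5))) = 1/(308883469/3374206 + (-161 - (4 + 5))) = 1/(308883469/3374206 + (-161 - 1*9)) = 1/(308883469/3374206 + (-161 - 9)) = 1/(308883469/3374206 - 170) = 1/(-264731551/3374206) = -3374206/264731551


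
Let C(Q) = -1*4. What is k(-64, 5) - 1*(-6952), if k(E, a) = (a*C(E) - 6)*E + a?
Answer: 8621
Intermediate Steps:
C(Q) = -4
k(E, a) = a + E*(-6 - 4*a) (k(E, a) = (a*(-4) - 6)*E + a = (-4*a - 6)*E + a = (-6 - 4*a)*E + a = E*(-6 - 4*a) + a = a + E*(-6 - 4*a))
k(-64, 5) - 1*(-6952) = (5 - 6*(-64) - 4*(-64)*5) - 1*(-6952) = (5 + 384 + 1280) + 6952 = 1669 + 6952 = 8621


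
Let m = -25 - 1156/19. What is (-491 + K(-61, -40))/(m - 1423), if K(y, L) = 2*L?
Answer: 10849/28668 ≈ 0.37844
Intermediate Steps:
m = -1631/19 (m = -25 - 1156/19 = -1631/19 ≈ -85.842)
(-491 + K(-61, -40))/(m - 1423) = (-491 + 2*(-40))/(-1631/19 - 1423) = (-491 - 80)/(-28668/19) = -571*(-19/28668) = 10849/28668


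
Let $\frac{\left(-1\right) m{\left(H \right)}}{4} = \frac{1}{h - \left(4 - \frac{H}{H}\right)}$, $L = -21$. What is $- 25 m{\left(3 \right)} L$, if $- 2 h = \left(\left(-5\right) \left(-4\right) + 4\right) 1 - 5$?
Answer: $168$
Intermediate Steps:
$h = - \frac{19}{2}$ ($h = - \frac{\left(\left(-5\right) \left(-4\right) + 4\right) 1 - 5}{2} = - \frac{\left(20 + 4\right) 1 - 5}{2} = - \frac{24 \cdot 1 - 5}{2} = - \frac{24 - 5}{2} = \left(- \frac{1}{2}\right) 19 = - \frac{19}{2} \approx -9.5$)
$m{\left(H \right)} = \frac{8}{25}$ ($m{\left(H \right)} = - \frac{4}{- \frac{19}{2} - \left(4 - \frac{H}{H}\right)} = - \frac{4}{- \frac{19}{2} + \left(-4 + 1\right)} = - \frac{4}{- \frac{19}{2} - 3} = - \frac{4}{- \frac{25}{2}} = \left(-4\right) \left(- \frac{2}{25}\right) = \frac{8}{25}$)
$- 25 m{\left(3 \right)} L = \left(-25\right) \frac{8}{25} \left(-21\right) = \left(-8\right) \left(-21\right) = 168$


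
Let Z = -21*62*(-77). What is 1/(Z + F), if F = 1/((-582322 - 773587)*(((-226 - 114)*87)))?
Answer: 40107788220/4020966200207881 ≈ 9.9747e-6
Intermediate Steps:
F = 1/40107788220 (F = 1/((-1355909)*((-340*87))) = -1/1355909/(-29580) = -1/1355909*(-1/29580) = 1/40107788220 ≈ 2.4933e-11)
Z = 100254 (Z = -1302*(-77) = 100254)
1/(Z + F) = 1/(100254 + 1/40107788220) = 1/(4020966200207881/40107788220) = 40107788220/4020966200207881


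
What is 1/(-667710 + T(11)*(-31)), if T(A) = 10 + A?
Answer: -1/668361 ≈ -1.4962e-6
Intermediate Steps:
1/(-667710 + T(11)*(-31)) = 1/(-667710 + (10 + 11)*(-31)) = 1/(-667710 + 21*(-31)) = 1/(-667710 - 651) = 1/(-668361) = -1/668361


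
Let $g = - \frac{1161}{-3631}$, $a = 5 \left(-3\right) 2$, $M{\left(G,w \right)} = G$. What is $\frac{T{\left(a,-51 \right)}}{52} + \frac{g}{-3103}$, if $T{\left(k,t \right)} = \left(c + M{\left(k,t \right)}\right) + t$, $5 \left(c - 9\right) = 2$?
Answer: $- \frac{2016942677}{1464709090} \approx -1.377$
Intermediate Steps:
$a = -30$ ($a = \left(-15\right) 2 = -30$)
$c = \frac{47}{5}$ ($c = 9 + \frac{1}{5} \cdot 2 = 9 + \frac{2}{5} = \frac{47}{5} \approx 9.4$)
$g = \frac{1161}{3631}$ ($g = \left(-1161\right) \left(- \frac{1}{3631}\right) = \frac{1161}{3631} \approx 0.31975$)
$T{\left(k,t \right)} = \frac{47}{5} + k + t$ ($T{\left(k,t \right)} = \left(\frac{47}{5} + k\right) + t = \frac{47}{5} + k + t$)
$\frac{T{\left(a,-51 \right)}}{52} + \frac{g}{-3103} = \frac{\frac{47}{5} - 30 - 51}{52} + \frac{1161}{3631 \left(-3103\right)} = \left(- \frac{358}{5}\right) \frac{1}{52} + \frac{1161}{3631} \left(- \frac{1}{3103}\right) = - \frac{179}{130} - \frac{1161}{11266993} = - \frac{2016942677}{1464709090}$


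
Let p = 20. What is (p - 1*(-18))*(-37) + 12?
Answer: -1394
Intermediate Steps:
(p - 1*(-18))*(-37) + 12 = (20 - 1*(-18))*(-37) + 12 = (20 + 18)*(-37) + 12 = 38*(-37) + 12 = -1406 + 12 = -1394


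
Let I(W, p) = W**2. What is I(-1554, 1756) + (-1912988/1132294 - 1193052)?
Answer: 691753681514/566147 ≈ 1.2219e+6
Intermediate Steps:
I(-1554, 1756) + (-1912988/1132294 - 1193052) = (-1554)**2 + (-1912988/1132294 - 1193052) = 2414916 + (-1912988*1/1132294 - 1193052) = 2414916 + (-956494/566147 - 1193052) = 2414916 - 675443767138/566147 = 691753681514/566147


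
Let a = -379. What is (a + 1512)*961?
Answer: 1088813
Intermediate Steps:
(a + 1512)*961 = (-379 + 1512)*961 = 1133*961 = 1088813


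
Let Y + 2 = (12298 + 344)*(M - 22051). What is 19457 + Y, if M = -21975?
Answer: -556557237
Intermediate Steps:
Y = -556576694 (Y = -2 + (12298 + 344)*(-21975 - 22051) = -2 + 12642*(-44026) = -2 - 556576692 = -556576694)
19457 + Y = 19457 - 556576694 = -556557237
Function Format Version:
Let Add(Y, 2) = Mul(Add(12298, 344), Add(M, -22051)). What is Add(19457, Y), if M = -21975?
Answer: -556557237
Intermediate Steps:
Y = -556576694 (Y = Add(-2, Mul(Add(12298, 344), Add(-21975, -22051))) = Add(-2, Mul(12642, -44026)) = Add(-2, -556576692) = -556576694)
Add(19457, Y) = Add(19457, -556576694) = -556557237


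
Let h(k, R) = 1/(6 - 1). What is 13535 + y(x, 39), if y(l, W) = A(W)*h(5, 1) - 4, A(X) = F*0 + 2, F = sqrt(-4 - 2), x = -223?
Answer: 67657/5 ≈ 13531.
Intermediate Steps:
F = I*sqrt(6) (F = sqrt(-6) = I*sqrt(6) ≈ 2.4495*I)
A(X) = 2 (A(X) = (I*sqrt(6))*0 + 2 = 0 + 2 = 2)
h(k, R) = 1/5
y(l, W) = -18/5 (y(l, W) = 2*(1/5) - 4 = 2/5 - 4 = -18/5)
13535 + y(x, 39) = 13535 - 18/5 = 67657/5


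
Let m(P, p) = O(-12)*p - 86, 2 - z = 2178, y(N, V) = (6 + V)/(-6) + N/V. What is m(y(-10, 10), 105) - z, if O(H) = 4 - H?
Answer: 3770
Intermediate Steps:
y(N, V) = -1 - V/6 + N/V (y(N, V) = (6 + V)*(-1/6) + N/V = (-1 - V/6) + N/V = -1 - V/6 + N/V)
z = -2176 (z = 2 - 1*2178 = 2 - 2178 = -2176)
m(P, p) = -86 + 16*p (m(P, p) = (4 - 1*(-12))*p - 86 = (4 + 12)*p - 86 = 16*p - 86 = -86 + 16*p)
m(y(-10, 10), 105) - z = (-86 + 16*105) - 1*(-2176) = (-86 + 1680) + 2176 = 1594 + 2176 = 3770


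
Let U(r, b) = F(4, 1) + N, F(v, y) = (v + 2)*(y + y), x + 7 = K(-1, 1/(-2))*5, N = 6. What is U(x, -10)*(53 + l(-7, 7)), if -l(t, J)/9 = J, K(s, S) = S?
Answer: -180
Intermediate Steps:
l(t, J) = -9*J
x = -19/2 (x = -7 + 5/(-2) = -7 - ½*5 = -7 - 5/2 = -19/2 ≈ -9.5000)
F(v, y) = 2*y*(2 + v) (F(v, y) = (2 + v)*(2*y) = 2*y*(2 + v))
U(r, b) = 18 (U(r, b) = 2*1*(2 + 4) + 6 = 2*1*6 + 6 = 12 + 6 = 18)
U(x, -10)*(53 + l(-7, 7)) = 18*(53 - 9*7) = 18*(53 - 63) = 18*(-10) = -180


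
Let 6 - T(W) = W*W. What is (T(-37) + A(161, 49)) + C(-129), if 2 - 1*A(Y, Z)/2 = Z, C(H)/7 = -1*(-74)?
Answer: -939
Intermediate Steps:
C(H) = 518 (C(H) = 7*(-1*(-74)) = 7*74 = 518)
A(Y, Z) = 4 - 2*Z
T(W) = 6 - W² (T(W) = 6 - W*W = 6 - W²)
(T(-37) + A(161, 49)) + C(-129) = ((6 - 1*(-37)²) + (4 - 2*49)) + 518 = ((6 - 1*1369) + (4 - 98)) + 518 = ((6 - 1369) - 94) + 518 = (-1363 - 94) + 518 = -1457 + 518 = -939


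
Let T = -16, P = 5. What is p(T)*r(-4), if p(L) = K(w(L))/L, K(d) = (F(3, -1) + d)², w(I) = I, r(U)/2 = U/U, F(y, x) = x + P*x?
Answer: -121/2 ≈ -60.500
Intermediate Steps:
F(y, x) = 6*x (F(y, x) = x + 5*x = 6*x)
r(U) = 2 (r(U) = 2*(U/U) = 2*1 = 2)
K(d) = (-6 + d)² (K(d) = (6*(-1) + d)² = (-6 + d)²)
p(L) = (-6 + L)²/L
p(T)*r(-4) = ((-6 - 16)²/(-16))*2 = -1/16*(-22)²*2 = -1/16*484*2 = -121/4*2 = -121/2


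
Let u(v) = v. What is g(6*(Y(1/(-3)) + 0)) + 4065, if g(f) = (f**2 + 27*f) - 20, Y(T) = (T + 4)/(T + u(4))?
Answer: 4243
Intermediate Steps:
Y(T) = 1 (Y(T) = (T + 4)/(T + 4) = (4 + T)/(4 + T) = 1)
g(f) = -20 + f**2 + 27*f
g(6*(Y(1/(-3)) + 0)) + 4065 = (-20 + (6*(1 + 0))**2 + 27*(6*(1 + 0))) + 4065 = (-20 + (6*1)**2 + 27*(6*1)) + 4065 = (-20 + 6**2 + 27*6) + 4065 = (-20 + 36 + 162) + 4065 = 178 + 4065 = 4243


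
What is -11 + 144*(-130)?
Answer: -18731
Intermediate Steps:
-11 + 144*(-130) = -11 - 18720 = -18731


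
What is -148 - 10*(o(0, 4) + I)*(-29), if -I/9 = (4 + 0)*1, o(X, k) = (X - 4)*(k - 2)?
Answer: -12908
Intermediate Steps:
o(X, k) = (-4 + X)*(-2 + k)
I = -36 (I = -9*(4 + 0) = -36 ≈ -36.000)
-148 - 10*(o(0, 4) + I)*(-29) = -148 - 10*((8 - 4*4 - 2*0 + 0*4) - 36)*(-29) = -148 - 10*((8 - 16 + 0 + 0) - 36)*(-29) = -148 - 10*(-8 - 36)*(-29) = -148 - 10*(-44)*(-29) = -148 + 440*(-29) = -148 - 12760 = -12908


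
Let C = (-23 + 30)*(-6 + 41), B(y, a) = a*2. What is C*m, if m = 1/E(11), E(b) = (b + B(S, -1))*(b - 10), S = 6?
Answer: 245/9 ≈ 27.222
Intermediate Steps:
B(y, a) = 2*a
E(b) = (-10 + b)*(-2 + b) (E(b) = (b + 2*(-1))*(b - 10) = (b - 2)*(-10 + b) = (-2 + b)*(-10 + b) = (-10 + b)*(-2 + b))
C = 245 (C = 7*35 = 245)
m = 1/9 (m = 1/(20 + 11**2 - 12*11) = 1/(20 + 121 - 132) = 1/9 ≈ 0.11111)
C*m = 245*(1/9) = 245/9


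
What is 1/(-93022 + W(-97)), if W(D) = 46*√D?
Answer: -46511/4326648868 - 23*I*√97/4326648868 ≈ -1.075e-5 - 5.2355e-8*I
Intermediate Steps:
1/(-93022 + W(-97)) = 1/(-93022 + 46*√(-97)) = 1/(-93022 + 46*(I*√97)) = 1/(-93022 + 46*I*√97)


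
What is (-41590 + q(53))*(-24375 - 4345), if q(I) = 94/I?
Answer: 63303934720/53 ≈ 1.1944e+9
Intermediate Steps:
(-41590 + q(53))*(-24375 - 4345) = (-41590 + 94/53)*(-24375 - 4345) = (-41590 + 94*(1/53))*(-28720) = (-41590 + 94/53)*(-28720) = -2204176/53*(-28720) = 63303934720/53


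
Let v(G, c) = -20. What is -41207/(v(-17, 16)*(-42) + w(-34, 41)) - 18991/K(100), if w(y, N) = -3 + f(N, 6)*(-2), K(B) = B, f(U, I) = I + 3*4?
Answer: -217219/900 ≈ -241.35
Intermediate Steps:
f(U, I) = 12 + I (f(U, I) = I + 12 = 12 + I)
w(y, N) = -39 (w(y, N) = -3 + (12 + 6)*(-2) = -3 + 18*(-2) = -3 - 36 = -39)
-41207/(v(-17, 16)*(-42) + w(-34, 41)) - 18991/K(100) = -41207/(-20*(-42) - 39) - 18991/100 = -41207/(840 - 39) - 18991*1/100 = -41207/801 - 18991/100 = -41207*1/801 - 18991/100 = -463/9 - 18991/100 = -217219/900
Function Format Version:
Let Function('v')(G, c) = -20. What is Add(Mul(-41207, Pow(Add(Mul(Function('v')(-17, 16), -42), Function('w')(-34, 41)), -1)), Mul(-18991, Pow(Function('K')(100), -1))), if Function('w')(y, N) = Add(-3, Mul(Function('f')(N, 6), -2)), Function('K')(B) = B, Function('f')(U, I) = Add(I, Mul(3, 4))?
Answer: Rational(-217219, 900) ≈ -241.35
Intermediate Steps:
Function('f')(U, I) = Add(12, I) (Function('f')(U, I) = Add(I, 12) = Add(12, I))
Function('w')(y, N) = -39 (Function('w')(y, N) = Add(-3, Mul(Add(12, 6), -2)) = Add(-3, Mul(18, -2)) = Add(-3, -36) = -39)
Add(Mul(-41207, Pow(Add(Mul(Function('v')(-17, 16), -42), Function('w')(-34, 41)), -1)), Mul(-18991, Pow(Function('K')(100), -1))) = Add(Mul(-41207, Pow(Add(Mul(-20, -42), -39), -1)), Mul(-18991, Pow(100, -1))) = Add(Mul(-41207, Pow(Add(840, -39), -1)), Mul(-18991, Rational(1, 100))) = Add(Mul(-41207, Pow(801, -1)), Rational(-18991, 100)) = Add(Mul(-41207, Rational(1, 801)), Rational(-18991, 100)) = Add(Rational(-463, 9), Rational(-18991, 100)) = Rational(-217219, 900)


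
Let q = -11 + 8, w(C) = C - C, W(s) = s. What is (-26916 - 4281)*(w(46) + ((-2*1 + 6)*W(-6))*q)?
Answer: -2246184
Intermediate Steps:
w(C) = 0
q = -3
(-26916 - 4281)*(w(46) + ((-2*1 + 6)*W(-6))*q) = (-26916 - 4281)*(0 + ((-2*1 + 6)*(-6))*(-3)) = -31197*(0 + ((-2 + 6)*(-6))*(-3)) = -31197*(0 + (4*(-6))*(-3)) = -31197*(0 - 24*(-3)) = -31197*(0 + 72) = -31197*72 = -2246184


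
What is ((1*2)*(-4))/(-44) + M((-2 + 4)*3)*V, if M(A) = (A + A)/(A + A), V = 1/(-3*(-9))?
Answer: 65/297 ≈ 0.21886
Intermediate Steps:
V = 1/27 ≈ 0.037037
M(A) = 1 (M(A) = (2*A)/((2*A)) = (2*A)*(1/(2*A)) = 1)
((1*2)*(-4))/(-44) + M((-2 + 4)*3)*V = ((1*2)*(-4))/(-44) + 1*(1/27) = (2*(-4))*(-1/44) + 1/27 = -8*(-1/44) + 1/27 = 2/11 + 1/27 = 65/297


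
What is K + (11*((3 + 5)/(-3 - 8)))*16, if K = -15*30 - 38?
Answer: -616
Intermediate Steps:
K = -488 (K = -450 - 38 = -488)
K + (11*((3 + 5)/(-3 - 8)))*16 = -488 + (11*((3 + 5)/(-3 - 8)))*16 = -488 + (11*(8/(-11)))*16 = -488 + (11*(8*(-1/11)))*16 = -488 + (11*(-8/11))*16 = -488 - 8*16 = -488 - 128 = -616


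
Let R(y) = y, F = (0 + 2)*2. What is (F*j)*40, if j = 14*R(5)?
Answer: 11200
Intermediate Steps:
F = 4 (F = 2*2 = 4)
j = 70 (j = 14*5 = 70)
(F*j)*40 = (4*70)*40 = 280*40 = 11200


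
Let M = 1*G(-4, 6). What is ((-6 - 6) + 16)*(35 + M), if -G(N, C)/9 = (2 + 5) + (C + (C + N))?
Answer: -400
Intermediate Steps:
G(N, C) = -63 - 18*C - 9*N (G(N, C) = -9*((2 + 5) + (C + (C + N))) = -9*(7 + (N + 2*C)) = -9*(7 + N + 2*C) = -63 - 18*C - 9*N)
M = -135 (M = 1*(-63 - 18*6 - 9*(-4)) = 1*(-63 - 108 + 36) = 1*(-135) = -135)
((-6 - 6) + 16)*(35 + M) = ((-6 - 6) + 16)*(35 - 135) = (-12 + 16)*(-100) = 4*(-100) = -400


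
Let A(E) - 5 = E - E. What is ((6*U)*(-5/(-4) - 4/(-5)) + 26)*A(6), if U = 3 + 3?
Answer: 499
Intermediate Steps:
A(E) = 5 (A(E) = 5 + (E - E) = 5 + 0 = 5)
U = 6
((6*U)*(-5/(-4) - 4/(-5)) + 26)*A(6) = ((6*6)*(-5/(-4) - 4/(-5)) + 26)*5 = (36*(-5*(-1/4) - 4*(-1/5)) + 26)*5 = (36*(5/4 + 4/5) + 26)*5 = (36*(41/20) + 26)*5 = (369/5 + 26)*5 = (499/5)*5 = 499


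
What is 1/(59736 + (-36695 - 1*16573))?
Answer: 1/6468 ≈ 0.00015461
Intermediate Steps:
1/(59736 + (-36695 - 1*16573)) = 1/(59736 + (-36695 - 16573)) = 1/(59736 - 53268) = 1/6468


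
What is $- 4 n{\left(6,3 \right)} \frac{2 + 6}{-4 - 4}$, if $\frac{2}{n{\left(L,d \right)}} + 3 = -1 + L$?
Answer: $4$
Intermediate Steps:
$n{\left(L,d \right)} = \frac{2}{-4 + L}$ ($n{\left(L,d \right)} = \frac{2}{-3 + \left(-1 + L\right)} = \frac{2}{-4 + L}$)
$- 4 n{\left(6,3 \right)} \frac{2 + 6}{-4 - 4} = - 4 \frac{2}{-4 + 6} \frac{2 + 6}{-4 - 4} = - 4 \cdot \frac{2}{2} \frac{8}{-8} = - 4 \cdot 2 \cdot \frac{1}{2} \cdot 8 \left(- \frac{1}{8}\right) = \left(-4\right) 1 \left(-1\right) = \left(-4\right) \left(-1\right) = 4$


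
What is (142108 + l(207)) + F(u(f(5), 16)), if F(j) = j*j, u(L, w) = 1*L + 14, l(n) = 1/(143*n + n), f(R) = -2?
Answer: 4240247617/29808 ≈ 1.4225e+5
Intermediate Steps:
l(n) = 1/(144*n)
u(L, w) = 14 + L (u(L, w) = L + 14 = 14 + L)
F(j) = j²
(142108 + l(207)) + F(u(f(5), 16)) = (142108 + (1/144)/207) + (14 - 2)² = (142108 + (1/144)*(1/207)) + 12² = (142108 + 1/29808) + 144 = 4235955265/29808 + 144 = 4240247617/29808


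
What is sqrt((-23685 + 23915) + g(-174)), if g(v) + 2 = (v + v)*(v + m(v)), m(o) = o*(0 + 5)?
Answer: 2*sqrt(90885) ≈ 602.94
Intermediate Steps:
m(o) = 5*o (m(o) = o*5 = 5*o)
g(v) = -2 + 12*v**2 (g(v) = -2 + (v + v)*(v + 5*v) = -2 + (2*v)*(6*v) = -2 + 12*v**2)
sqrt((-23685 + 23915) + g(-174)) = sqrt((-23685 + 23915) + (-2 + 12*(-174)**2)) = sqrt(230 + (-2 + 12*30276)) = sqrt(230 + (-2 + 363312)) = sqrt(230 + 363310) = sqrt(363540) = 2*sqrt(90885)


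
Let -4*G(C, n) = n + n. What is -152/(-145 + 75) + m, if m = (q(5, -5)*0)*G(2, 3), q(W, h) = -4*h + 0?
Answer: 76/35 ≈ 2.1714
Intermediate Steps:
q(W, h) = -4*h
G(C, n) = -n/2 (G(C, n) = -(n + n)/4 = -n/2)
m = 0 (m = (-4*(-5)*0)*(-½*3) = (20*0)*(-3/2) = 0*(-3/2) = 0)
-152/(-145 + 75) + m = -152/(-145 + 75) + 0 = -152/(-70) + 0 = -1/70*(-152) + 0 = 76/35 + 0 = 76/35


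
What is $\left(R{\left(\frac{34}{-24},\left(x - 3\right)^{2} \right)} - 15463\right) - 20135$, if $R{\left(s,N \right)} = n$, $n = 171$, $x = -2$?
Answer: $-35427$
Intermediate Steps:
$R{\left(s,N \right)} = 171$
$\left(R{\left(\frac{34}{-24},\left(x - 3\right)^{2} \right)} - 15463\right) - 20135 = \left(171 - 15463\right) - 20135 = -15292 - 20135 = -35427$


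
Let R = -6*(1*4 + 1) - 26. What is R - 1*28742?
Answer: -28798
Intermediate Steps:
R = -56 (R = -6*(4 + 1) - 26 = -6*5 - 26 = -30 - 26 = -56)
R - 1*28742 = -56 - 1*28742 = -56 - 28742 = -28798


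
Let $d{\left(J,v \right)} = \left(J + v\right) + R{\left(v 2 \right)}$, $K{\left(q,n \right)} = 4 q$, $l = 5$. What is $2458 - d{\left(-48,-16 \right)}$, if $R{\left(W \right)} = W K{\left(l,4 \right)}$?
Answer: $3162$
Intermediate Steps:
$R{\left(W \right)} = 20 W$ ($R{\left(W \right)} = W 4 \cdot 5 = W 20 = 20 W$)
$d{\left(J,v \right)} = J + 41 v$ ($d{\left(J,v \right)} = \left(J + v\right) + 20 v 2 = \left(J + v\right) + 20 \cdot 2 v = \left(J + v\right) + 40 v = J + 41 v$)
$2458 - d{\left(-48,-16 \right)} = 2458 - \left(-48 + 41 \left(-16\right)\right) = 2458 - \left(-48 - 656\right) = 2458 - -704 = 2458 + 704 = 3162$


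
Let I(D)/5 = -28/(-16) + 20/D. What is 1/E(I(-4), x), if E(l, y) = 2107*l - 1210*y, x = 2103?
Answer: -4/10315475 ≈ -3.8777e-7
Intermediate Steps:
I(D) = 35/4 + 100/D (I(D) = 5*(-28/(-16) + 20/D) = 5*(-28*(-1/16) + 20/D) = 5*(7/4 + 20/D) = 35/4 + 100/D)
E(l, y) = -1210*y + 2107*l
1/E(I(-4), x) = 1/(-1210*2103 + 2107*(35/4 + 100/(-4))) = 1/(-2544630 + 2107*(35/4 + 100*(-¼))) = 1/(-2544630 + 2107*(35/4 - 25)) = 1/(-2544630 + 2107*(-65/4)) = 1/(-2544630 - 136955/4) = 1/(-10315475/4) = -4/10315475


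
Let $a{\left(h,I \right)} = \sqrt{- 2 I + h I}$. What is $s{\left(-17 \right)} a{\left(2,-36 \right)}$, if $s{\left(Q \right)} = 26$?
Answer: $0$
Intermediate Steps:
$a{\left(h,I \right)} = \sqrt{- 2 I + I h}$
$s{\left(-17 \right)} a{\left(2,-36 \right)} = 26 \sqrt{- 36 \left(-2 + 2\right)} = 26 \sqrt{\left(-36\right) 0} = 26 \sqrt{0} = 26 \cdot 0 = 0$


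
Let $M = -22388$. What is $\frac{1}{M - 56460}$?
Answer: $- \frac{1}{78848} \approx -1.2683 \cdot 10^{-5}$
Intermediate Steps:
$\frac{1}{M - 56460} = \frac{1}{-22388 - 56460} = \frac{1}{-78848} = - \frac{1}{78848}$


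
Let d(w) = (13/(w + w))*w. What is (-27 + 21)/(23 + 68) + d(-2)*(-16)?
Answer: -9470/91 ≈ -104.07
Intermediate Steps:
d(w) = 13/2 (d(w) = (13/((2*w)))*w = (13*(1/(2*w)))*w = (13/(2*w))*w = 13/2)
(-27 + 21)/(23 + 68) + d(-2)*(-16) = (-27 + 21)/(23 + 68) + (13/2)*(-16) = -6/91 - 104 = -9470/91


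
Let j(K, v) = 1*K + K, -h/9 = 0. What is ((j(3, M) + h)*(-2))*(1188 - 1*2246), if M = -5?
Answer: 12696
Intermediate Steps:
h = 0 (h = -9*0 = 0)
j(K, v) = 2*K (j(K, v) = K + K = 2*K)
((j(3, M) + h)*(-2))*(1188 - 1*2246) = ((2*3 + 0)*(-2))*(1188 - 1*2246) = ((6 + 0)*(-2))*(1188 - 2246) = (6*(-2))*(-1058) = -12*(-1058) = 12696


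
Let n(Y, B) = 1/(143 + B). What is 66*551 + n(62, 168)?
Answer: 11309827/311 ≈ 36366.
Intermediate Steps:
66*551 + n(62, 168) = 66*551 + 1/(143 + 168) = 36366 + 1/311 = 11309827/311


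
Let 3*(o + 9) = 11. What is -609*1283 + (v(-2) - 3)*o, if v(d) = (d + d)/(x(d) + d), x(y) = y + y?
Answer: -7032011/9 ≈ -7.8133e+5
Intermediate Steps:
x(y) = 2*y
o = -16/3 (o = -9 + (1/3)*11 = -9 + 11/3 = -16/3 ≈ -5.3333)
v(d) = 2/3 (v(d) = (d + d)/(2*d + d) = (2*d)/((3*d)) = (2*d)*(1/(3*d)) = 2/3)
-609*1283 + (v(-2) - 3)*o = -609*1283 + (2/3 - 3)*(-16/3) = -781347 - 7/3*(-16/3) = -781347 + 112/9 = -7032011/9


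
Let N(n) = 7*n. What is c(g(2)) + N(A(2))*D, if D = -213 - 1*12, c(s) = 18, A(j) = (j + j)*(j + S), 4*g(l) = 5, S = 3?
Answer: -31482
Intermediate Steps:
g(l) = 5/4 (g(l) = (1/4)*5 = 5/4)
A(j) = 2*j*(3 + j) (A(j) = (j + j)*(j + 3) = (2*j)*(3 + j) = 2*j*(3 + j))
D = -225 (D = -213 - 12 = -225)
c(g(2)) + N(A(2))*D = 18 + (7*(2*2*(3 + 2)))*(-225) = 18 + (7*(2*2*5))*(-225) = 18 + (7*20)*(-225) = 18 + 140*(-225) = 18 - 31500 = -31482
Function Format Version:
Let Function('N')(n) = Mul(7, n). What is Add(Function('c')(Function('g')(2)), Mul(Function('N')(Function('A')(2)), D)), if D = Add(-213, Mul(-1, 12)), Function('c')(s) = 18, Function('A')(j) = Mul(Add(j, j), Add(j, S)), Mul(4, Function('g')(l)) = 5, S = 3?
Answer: -31482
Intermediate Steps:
Function('g')(l) = Rational(5, 4) (Function('g')(l) = Mul(Rational(1, 4), 5) = Rational(5, 4))
Function('A')(j) = Mul(2, j, Add(3, j)) (Function('A')(j) = Mul(Add(j, j), Add(j, 3)) = Mul(Mul(2, j), Add(3, j)) = Mul(2, j, Add(3, j)))
D = -225 (D = Add(-213, -12) = -225)
Add(Function('c')(Function('g')(2)), Mul(Function('N')(Function('A')(2)), D)) = Add(18, Mul(Mul(7, Mul(2, 2, Add(3, 2))), -225)) = Add(18, Mul(Mul(7, Mul(2, 2, 5)), -225)) = Add(18, Mul(Mul(7, 20), -225)) = Add(18, Mul(140, -225)) = Add(18, -31500) = -31482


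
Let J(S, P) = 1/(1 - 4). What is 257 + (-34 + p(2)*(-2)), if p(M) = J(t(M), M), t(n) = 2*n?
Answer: 671/3 ≈ 223.67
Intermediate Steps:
J(S, P) = -⅓ (J(S, P) = 1/(-3) = -⅓)
p(M) = -⅓
257 + (-34 + p(2)*(-2)) = 257 + (-34 - ⅓*(-2)) = 257 + (-34 + ⅔) = 257 - 100/3 = 671/3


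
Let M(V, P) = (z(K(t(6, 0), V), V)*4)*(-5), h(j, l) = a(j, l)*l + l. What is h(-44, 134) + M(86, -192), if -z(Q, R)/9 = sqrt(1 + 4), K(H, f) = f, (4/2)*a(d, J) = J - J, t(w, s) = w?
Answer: 134 + 180*sqrt(5) ≈ 536.49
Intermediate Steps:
a(d, J) = 0 (a(d, J) = (J - J)/2 = (1/2)*0 = 0)
z(Q, R) = -9*sqrt(5) (z(Q, R) = -9*sqrt(1 + 4) = -9*sqrt(5))
h(j, l) = l (h(j, l) = 0*l + l = 0 + l = l)
M(V, P) = 180*sqrt(5) (M(V, P) = (-9*sqrt(5)*4)*(-5) = -36*sqrt(5)*(-5) = 180*sqrt(5))
h(-44, 134) + M(86, -192) = 134 + 180*sqrt(5)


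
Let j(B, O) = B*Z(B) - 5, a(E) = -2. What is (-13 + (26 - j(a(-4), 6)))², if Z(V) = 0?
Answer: 324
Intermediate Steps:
j(B, O) = -5 (j(B, O) = B*0 - 5 = 0 - 5 = -5)
(-13 + (26 - j(a(-4), 6)))² = (-13 + (26 - 1*(-5)))² = (-13 + (26 + 5))² = (-13 + 31)² = 18² = 324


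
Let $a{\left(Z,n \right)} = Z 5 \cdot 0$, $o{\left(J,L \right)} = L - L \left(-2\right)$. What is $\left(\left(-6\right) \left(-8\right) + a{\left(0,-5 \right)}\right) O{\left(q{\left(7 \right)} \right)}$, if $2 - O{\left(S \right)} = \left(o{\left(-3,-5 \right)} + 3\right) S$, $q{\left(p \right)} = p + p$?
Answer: $8160$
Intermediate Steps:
$o{\left(J,L \right)} = 3 L$ ($o{\left(J,L \right)} = L - - 2 L = L + 2 L = 3 L$)
$q{\left(p \right)} = 2 p$
$a{\left(Z,n \right)} = 0$ ($a{\left(Z,n \right)} = 5 Z 0 = 0$)
$O{\left(S \right)} = 2 + 12 S$ ($O{\left(S \right)} = 2 - \left(3 \left(-5\right) + 3\right) S = 2 - \left(-15 + 3\right) S = 2 - - 12 S = 2 + 12 S$)
$\left(\left(-6\right) \left(-8\right) + a{\left(0,-5 \right)}\right) O{\left(q{\left(7 \right)} \right)} = \left(\left(-6\right) \left(-8\right) + 0\right) \left(2 + 12 \cdot 2 \cdot 7\right) = \left(48 + 0\right) \left(2 + 12 \cdot 14\right) = 48 \left(2 + 168\right) = 48 \cdot 170 = 8160$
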